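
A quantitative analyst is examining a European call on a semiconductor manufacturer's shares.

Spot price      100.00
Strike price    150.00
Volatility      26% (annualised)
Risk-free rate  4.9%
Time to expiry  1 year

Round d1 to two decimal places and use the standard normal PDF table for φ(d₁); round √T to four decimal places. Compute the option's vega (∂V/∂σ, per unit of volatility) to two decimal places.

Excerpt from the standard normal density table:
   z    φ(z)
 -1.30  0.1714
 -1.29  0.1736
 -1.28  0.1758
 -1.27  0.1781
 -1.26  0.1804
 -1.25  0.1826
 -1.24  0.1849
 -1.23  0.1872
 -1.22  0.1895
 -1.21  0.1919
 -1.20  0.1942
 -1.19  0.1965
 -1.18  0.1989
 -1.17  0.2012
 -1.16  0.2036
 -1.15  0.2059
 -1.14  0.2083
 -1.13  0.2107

σ√T = 0.26·√1 = 0.2600
d₁ = [ln(100/150) + (0.049 + ½·0.26²)·1] / (σ√T) = (-0.4055 + 0.0828) / 0.2600 = -1.2410 which rounds to -1.24
√T = √1 = 1.0000
φ(d₁) = φ(-1.24) = 0.1849
vega = S·φ(d₁)·√T = 100·0.1849·1.0000 = 18.4900
(Vega is the same for a European call and put with the same parameters.)

18.49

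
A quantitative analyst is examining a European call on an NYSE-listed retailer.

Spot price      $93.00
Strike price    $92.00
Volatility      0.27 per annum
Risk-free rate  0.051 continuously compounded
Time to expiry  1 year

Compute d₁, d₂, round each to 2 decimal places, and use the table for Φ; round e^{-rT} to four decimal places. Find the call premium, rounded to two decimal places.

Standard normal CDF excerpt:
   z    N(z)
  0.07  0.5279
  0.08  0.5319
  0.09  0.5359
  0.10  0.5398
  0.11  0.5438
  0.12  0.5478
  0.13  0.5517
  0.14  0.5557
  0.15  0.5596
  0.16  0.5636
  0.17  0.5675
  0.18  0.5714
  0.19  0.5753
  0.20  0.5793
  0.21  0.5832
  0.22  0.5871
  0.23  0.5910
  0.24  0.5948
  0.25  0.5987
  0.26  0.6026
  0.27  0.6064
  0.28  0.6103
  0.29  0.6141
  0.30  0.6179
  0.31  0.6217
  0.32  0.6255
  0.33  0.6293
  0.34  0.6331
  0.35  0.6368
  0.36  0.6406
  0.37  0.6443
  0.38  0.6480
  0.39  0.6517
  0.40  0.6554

$12.72

σ√T = 0.27 × 1.0000 = 0.2700
d₁ = [ln(93/92) + (0.051 + ½·0.27²)·1] / (σ√T) = (0.0108 + 0.0874) / 0.2700 = 0.3639 → 0.36
d₂ = 0.3639 − 0.2700 = 0.0939 → 0.09
exp(−rT) = exp(−0.051·1) = 0.9503
C = 93·N(0.36) − 92·0.9503·N(0.09) = 93·0.6406 − 92·0.9503·0.5359 = 59.5758 − 46.8525 = 12.7233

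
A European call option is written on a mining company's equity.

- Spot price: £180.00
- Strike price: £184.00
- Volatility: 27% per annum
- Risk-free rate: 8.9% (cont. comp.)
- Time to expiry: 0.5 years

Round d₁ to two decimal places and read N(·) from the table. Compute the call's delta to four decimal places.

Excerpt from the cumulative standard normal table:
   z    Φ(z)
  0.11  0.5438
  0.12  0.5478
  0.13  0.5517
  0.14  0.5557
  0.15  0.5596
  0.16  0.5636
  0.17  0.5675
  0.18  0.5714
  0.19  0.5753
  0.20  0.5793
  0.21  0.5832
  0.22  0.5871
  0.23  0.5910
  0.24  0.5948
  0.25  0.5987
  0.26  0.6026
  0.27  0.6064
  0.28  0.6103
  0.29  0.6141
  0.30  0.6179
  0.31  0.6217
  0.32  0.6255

0.5832

σ√T = 0.27 × 0.7071 = 0.1909
d₁ = [ln(180/184) + (0.089 + 0.27²/2)·0.5] / 0.1909 = [-0.0220 + 0.0627] / 0.1909 = 0.2134 ⇒ 0.21
N(d₁) = N(0.21) = 0.5832
Δ_call = N(d₁) = 0.5832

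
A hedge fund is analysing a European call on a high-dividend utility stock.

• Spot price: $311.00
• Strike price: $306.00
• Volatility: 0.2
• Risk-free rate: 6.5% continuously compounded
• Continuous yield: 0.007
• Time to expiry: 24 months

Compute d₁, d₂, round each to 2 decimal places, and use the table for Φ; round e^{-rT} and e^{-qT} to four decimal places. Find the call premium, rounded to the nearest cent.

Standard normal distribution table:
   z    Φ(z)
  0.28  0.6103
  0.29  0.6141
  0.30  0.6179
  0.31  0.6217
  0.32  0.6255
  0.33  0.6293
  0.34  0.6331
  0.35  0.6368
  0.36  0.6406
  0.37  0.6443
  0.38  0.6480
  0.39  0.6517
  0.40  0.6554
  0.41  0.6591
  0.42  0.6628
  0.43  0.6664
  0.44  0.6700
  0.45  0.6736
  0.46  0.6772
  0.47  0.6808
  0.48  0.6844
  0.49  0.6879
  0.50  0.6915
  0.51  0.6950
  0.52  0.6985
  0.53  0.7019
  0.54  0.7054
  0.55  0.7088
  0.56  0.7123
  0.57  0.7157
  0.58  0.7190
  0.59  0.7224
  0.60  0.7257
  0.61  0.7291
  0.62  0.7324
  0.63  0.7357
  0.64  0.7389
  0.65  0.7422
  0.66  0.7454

T = 2;  σ√T = 0.2828
d₁ = [ln(311/306) + (0.065 − 0.007 + 0.2²/2)·2] / 0.2828 = [0.0162 + 0.1560] / 0.2828 = 0.6088 ≈ 0.61
d₂ = d₁ − σ√T = 0.6088 − 0.2828 = 0.3260 ≈ 0.33
e^(−qT) = e^(−0.007·2) = 0.9861;  e^(−rT) = e^(−0.065·2) = 0.8781
N(d₁) = N(0.61) = 0.7291;  N(d₂) = N(0.33) = 0.6293
C = 311·0.9861·0.7291 − 306·0.8781·0.6293 = 223.5983 − 169.0920 = 54.5062

$54.51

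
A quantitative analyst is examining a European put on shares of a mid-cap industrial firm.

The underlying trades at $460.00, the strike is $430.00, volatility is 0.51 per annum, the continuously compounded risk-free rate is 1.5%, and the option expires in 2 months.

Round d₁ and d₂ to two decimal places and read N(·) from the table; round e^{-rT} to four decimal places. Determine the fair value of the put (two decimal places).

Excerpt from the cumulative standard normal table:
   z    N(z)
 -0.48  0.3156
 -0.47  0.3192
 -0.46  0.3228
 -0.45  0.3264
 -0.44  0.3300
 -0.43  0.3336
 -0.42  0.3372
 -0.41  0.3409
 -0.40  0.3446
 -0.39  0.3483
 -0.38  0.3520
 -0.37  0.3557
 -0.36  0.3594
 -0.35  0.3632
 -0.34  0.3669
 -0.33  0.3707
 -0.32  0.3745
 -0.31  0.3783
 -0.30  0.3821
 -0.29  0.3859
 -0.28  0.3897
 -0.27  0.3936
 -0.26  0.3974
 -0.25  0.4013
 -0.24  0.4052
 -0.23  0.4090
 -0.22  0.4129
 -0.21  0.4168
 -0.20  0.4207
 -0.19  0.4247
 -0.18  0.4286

T = 0.1667;  σ√T = 0.2082
d₁ = [ln(460/430) + (0.015 + 0.51²/2)·0.1667] / 0.2082 = [0.0674 + 0.0242] / 0.2082 = 0.4400 ≈ 0.44
d₂ = d₁ − σ√T = 0.4400 − 0.2082 = 0.2318 ≈ 0.23
exp(−rT) = exp(−0.015·0.1667) = 0.9975
N(−d₂) = N(-0.23) = 0.4090;  N(−d₁) = N(-0.44) = 0.3300
P = 430·0.9975·0.4090 − 460·0.3300 = 175.4303 − 151.8000 = 23.6303

$23.63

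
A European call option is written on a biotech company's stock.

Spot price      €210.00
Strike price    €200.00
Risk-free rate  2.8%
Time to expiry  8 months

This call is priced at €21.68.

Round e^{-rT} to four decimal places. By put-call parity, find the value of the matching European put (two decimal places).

e^(−rT) = e^(−0.028·0.6667) = 0.9815
Put-call parity: C − P = S − K·e^(−rT) = 210 − 200·0.9815 = 210 − 196.3000 = 13.7000
P = C − (C − P) = 21.68 − (13.7000) = 7.9800

€7.98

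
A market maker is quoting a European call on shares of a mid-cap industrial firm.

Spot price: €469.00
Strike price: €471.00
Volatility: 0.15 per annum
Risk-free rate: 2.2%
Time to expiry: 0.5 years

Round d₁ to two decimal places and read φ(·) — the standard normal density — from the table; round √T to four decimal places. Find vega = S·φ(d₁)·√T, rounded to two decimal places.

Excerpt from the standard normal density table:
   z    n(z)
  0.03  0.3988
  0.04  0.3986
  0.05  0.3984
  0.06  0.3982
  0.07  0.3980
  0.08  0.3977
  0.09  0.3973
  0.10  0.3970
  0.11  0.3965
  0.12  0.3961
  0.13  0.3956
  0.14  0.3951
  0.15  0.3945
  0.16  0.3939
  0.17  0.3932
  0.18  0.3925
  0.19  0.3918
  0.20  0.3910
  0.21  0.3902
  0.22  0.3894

131.36

σ√T = 0.15·√0.5 = 0.1061
d₁ = [ln(469/471) + (0.022 + 0.15²/2)·0.5] / 0.1061 = [-0.0043 + 0.0166] / 0.1061 = 0.1166 → 0.12
√T = √0.5 = 0.7071
φ(d₁) = φ(0.12) = 0.3961
vega = S·φ(d₁)·√T = 469·0.3961·0.7071 = 131.3586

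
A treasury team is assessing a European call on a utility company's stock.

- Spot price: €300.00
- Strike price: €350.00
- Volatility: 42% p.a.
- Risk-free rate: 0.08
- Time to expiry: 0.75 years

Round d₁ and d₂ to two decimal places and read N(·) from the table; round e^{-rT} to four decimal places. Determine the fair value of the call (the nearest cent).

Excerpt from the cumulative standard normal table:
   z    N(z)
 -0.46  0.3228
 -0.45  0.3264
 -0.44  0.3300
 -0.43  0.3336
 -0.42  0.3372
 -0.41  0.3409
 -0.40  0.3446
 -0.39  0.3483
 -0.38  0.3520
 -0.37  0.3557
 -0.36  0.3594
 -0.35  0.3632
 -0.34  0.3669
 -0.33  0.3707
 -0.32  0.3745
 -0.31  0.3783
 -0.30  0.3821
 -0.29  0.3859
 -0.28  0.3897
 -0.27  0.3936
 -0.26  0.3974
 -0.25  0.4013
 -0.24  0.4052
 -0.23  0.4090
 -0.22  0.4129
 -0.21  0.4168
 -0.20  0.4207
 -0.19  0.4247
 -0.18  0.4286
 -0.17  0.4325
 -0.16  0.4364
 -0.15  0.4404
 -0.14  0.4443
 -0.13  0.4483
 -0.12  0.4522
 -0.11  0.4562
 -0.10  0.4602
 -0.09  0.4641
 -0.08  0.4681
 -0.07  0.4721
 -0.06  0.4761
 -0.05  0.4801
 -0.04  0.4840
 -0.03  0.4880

€31.65

T = 0.75;  σ√T = 0.3637
d₁ = [ln(300/350) + (0.08 + 0.42²/2)·0.75] / 0.3637 = [-0.1542 + 0.1261] / 0.3637 = -0.0770 → -0.08
d₂ = d₁ − σ√T = -0.0770 − 0.3637 = -0.4407 → -0.44
exp(−rT) = exp(−0.08·0.75) = 0.9418
N(d₁) = N(-0.08) = 0.4681;  N(d₂) = N(-0.44) = 0.3300
C = 300·0.4681 − 350·0.9418·0.3300 = 140.4300 − 108.7779 = 31.6521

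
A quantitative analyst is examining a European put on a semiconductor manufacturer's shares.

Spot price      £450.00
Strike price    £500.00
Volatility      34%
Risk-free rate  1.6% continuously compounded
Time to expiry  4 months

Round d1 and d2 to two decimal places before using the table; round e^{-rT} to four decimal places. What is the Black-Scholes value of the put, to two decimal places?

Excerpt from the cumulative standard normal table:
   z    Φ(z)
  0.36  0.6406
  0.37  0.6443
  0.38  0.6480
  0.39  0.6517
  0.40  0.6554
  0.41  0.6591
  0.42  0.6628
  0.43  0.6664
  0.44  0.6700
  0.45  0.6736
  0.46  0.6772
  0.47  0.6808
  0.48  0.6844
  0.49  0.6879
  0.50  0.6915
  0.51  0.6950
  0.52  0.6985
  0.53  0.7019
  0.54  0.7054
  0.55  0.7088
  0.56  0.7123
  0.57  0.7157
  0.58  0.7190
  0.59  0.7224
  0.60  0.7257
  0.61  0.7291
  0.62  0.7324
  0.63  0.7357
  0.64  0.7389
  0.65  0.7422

£66.02

σ√T = 0.34 × 0.5774 = 0.1963
d₁ = [ln(450/500) + (0.016 + 0.34²/2)·0.3333] / 0.1963 = [-0.1054 + 0.0246] / 0.1963 = -0.4114 ≈ -0.41
d₂ = d₁ − σ√T = -0.4114 − 0.1963 = -0.6077 ≈ -0.61
exp(−rT) = exp(−0.016·0.3333) = 0.9947
P = 500·0.9947·N(0.61) − 450·N(0.41) = 500·0.9947·0.7291 − 450·0.6591 = 362.6179 − 296.5950 = 66.0229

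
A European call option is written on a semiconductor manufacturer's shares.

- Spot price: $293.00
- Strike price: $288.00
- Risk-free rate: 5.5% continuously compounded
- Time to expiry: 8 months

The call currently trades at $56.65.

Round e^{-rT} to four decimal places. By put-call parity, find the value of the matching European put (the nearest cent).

$41.28

e^(−rT) = e^(−0.055·0.6667) = 0.9640
Put-call parity: C − P = S − K·e^(−rT) = 293 − 288·0.9640 = 293 − 277.6320 = 15.3680
P = C − (C − P) = 56.65 − (15.3680) = 41.2820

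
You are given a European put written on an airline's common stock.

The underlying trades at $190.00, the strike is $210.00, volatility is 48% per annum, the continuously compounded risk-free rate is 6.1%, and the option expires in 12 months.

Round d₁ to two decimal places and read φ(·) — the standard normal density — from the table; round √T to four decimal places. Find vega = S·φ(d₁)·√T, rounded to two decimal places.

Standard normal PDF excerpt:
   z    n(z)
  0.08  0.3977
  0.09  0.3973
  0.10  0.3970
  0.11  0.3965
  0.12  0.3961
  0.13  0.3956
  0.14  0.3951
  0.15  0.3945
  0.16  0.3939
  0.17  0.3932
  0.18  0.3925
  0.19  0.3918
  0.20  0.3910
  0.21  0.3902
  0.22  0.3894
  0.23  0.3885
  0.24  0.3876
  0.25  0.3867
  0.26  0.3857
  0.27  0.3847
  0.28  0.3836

σ√T = 0.48·√1 = 0.4800
d₁ = [ln(190/210) + (0.061 + ½·0.48²)·1] / (σ√T) = (-0.1001 + 0.1762) / 0.4800 = 0.1586 ≈ 0.16
√T = √1 = 1.0000
φ(d₁) = φ(0.16) = 0.3939
vega = S·φ(d₁)·√T = 190·0.3939·1.0000 = 74.8410

74.84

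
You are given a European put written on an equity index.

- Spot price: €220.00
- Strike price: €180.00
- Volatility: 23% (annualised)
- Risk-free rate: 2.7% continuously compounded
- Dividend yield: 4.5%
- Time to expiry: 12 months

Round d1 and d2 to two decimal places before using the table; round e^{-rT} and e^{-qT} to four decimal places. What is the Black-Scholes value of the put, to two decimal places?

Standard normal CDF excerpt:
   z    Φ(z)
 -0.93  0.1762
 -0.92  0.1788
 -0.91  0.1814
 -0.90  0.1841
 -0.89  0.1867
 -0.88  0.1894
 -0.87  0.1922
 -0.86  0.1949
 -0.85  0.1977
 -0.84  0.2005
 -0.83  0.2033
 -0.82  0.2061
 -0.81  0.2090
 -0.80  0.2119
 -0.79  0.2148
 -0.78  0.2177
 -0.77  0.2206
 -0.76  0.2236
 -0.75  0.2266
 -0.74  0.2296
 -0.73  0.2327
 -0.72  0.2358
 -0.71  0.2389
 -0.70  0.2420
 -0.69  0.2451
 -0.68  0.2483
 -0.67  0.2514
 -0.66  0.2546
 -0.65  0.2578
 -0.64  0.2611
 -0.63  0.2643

€5.35

σ√T = 0.23·√1 = 0.2300
d₁ = [ln(220/180) + (0.027 − 0.045 + 0.23²/2)·1] / 0.2300 = [0.2007 + 0.0085] / 0.2300 = 0.9092 which rounds to 0.91
d₂ = d₁ − σ√T = 0.9092 − 0.2300 = 0.6792 which rounds to 0.68
exp(−qT) = exp(−0.045·1) = 0.9560;  exp(−rT) = exp(−0.027·1) = 0.9734
N(−d₂) = N(-0.68) = 0.2483;  N(−d₁) = N(-0.91) = 0.1814
P = 180·0.9734·0.2483 − 220·0.9560·0.1814 = 43.5051 − 38.1520 = 5.3531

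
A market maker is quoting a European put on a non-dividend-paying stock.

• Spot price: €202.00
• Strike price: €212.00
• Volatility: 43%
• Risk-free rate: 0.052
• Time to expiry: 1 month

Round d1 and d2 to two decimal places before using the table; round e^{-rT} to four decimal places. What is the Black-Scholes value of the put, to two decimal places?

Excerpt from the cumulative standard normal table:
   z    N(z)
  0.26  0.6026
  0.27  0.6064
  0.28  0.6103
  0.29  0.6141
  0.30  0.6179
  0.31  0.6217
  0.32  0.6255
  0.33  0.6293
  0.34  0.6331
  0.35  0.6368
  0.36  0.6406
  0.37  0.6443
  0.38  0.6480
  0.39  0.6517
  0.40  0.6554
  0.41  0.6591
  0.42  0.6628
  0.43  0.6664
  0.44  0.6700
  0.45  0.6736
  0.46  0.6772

T = 0.08333;  σ√T = 0.1241
d₁ = [ln(202/212) + (0.052 + 0.43²/2)·0.08333] / 0.1241 = [-0.0483 + 0.0120] / 0.1241 = -0.2923 ⇒ -0.29
d₂ = d₁ − σ√T = -0.2923 − 0.1241 = -0.4164 ⇒ -0.42
e^(−rT) = e^(−0.052·0.08333) = 0.9957
P = 212·0.9957·N(0.42) − 202·N(0.29) = 212·0.9957·0.6628 − 202·0.6141 = 139.9094 − 124.0482 = 15.8612

€15.86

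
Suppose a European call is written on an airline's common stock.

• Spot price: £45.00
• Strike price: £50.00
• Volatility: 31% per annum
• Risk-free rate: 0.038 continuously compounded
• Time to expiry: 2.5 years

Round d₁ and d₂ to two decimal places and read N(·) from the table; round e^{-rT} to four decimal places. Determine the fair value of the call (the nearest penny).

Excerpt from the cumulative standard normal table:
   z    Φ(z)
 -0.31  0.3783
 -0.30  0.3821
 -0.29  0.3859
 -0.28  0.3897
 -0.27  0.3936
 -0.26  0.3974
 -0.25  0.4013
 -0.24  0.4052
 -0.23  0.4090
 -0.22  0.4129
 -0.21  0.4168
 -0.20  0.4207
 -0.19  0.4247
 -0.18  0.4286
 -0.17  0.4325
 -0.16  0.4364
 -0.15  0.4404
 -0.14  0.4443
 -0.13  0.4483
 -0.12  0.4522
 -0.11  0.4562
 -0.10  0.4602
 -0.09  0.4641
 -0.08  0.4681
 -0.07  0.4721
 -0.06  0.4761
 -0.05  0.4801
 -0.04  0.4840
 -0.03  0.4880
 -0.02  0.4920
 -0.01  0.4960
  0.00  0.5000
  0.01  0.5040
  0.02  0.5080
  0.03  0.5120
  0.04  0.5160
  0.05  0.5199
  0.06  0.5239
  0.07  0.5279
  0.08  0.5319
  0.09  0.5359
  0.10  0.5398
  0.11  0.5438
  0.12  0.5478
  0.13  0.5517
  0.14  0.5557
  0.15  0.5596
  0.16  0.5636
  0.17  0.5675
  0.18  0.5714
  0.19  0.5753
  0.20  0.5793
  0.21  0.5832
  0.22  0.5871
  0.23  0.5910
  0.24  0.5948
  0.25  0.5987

T = 2.5;  σ√T = 0.4902
ln(S/K) + (r + σ²/2)T = ln(45/50) + (0.038 + 0.31²/2)·2.5 = -0.1054 + 0.2151 = 0.1098
d₁ = 0.1098 / 0.4902 = 0.2239 ≈ 0.22
d₂ = d₁ − σ√T = 0.2239 − 0.4902 = -0.2662 ≈ -0.27
e^(−rT) = e^(−0.038·2.5) = 0.9094
C = 45·N(0.22) − 50·0.9094·N(-0.27) = 45·0.5871 − 50·0.9094·0.3936 = 26.4195 − 17.8970 = 8.5225

£8.52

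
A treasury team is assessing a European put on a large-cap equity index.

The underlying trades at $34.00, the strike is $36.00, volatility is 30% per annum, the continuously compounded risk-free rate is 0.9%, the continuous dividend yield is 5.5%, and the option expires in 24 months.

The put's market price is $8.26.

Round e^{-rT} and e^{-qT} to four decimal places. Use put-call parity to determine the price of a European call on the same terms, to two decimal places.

exp(−qT) = exp(−0.055·2) = 0.8958;  exp(−rT) = exp(−0.009·2) = 0.9822
Put-call parity: C − P = S·e^(−qT) − K·e^(−rT) = 34·0.8958 − 36·0.9822 = 30.4572 − 35.3592 = -4.9020
C = P + (C − P) = 8.26 + (-4.9020) = 3.3580

$3.36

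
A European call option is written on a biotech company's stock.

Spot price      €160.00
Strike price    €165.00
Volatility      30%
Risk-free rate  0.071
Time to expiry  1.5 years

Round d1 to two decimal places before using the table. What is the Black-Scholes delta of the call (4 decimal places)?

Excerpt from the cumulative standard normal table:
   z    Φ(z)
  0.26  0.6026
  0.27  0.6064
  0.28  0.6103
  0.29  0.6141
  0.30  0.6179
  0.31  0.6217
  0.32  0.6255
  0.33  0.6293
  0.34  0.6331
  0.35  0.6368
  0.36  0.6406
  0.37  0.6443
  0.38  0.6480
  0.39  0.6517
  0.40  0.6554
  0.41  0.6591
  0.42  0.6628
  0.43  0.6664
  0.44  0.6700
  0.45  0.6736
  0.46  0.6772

0.6517

σ√T = 0.3·√1.5 = 0.3674
d₁ = [ln(160/165) + (0.071 + 0.3²/2)·1.5] / 0.3674 = [-0.0308 + 0.1740] / 0.3674 = 0.3898 ⇒ 0.39
N(d₁) = N(0.39) = 0.6517
Δ_call = N(d₁) = 0.6517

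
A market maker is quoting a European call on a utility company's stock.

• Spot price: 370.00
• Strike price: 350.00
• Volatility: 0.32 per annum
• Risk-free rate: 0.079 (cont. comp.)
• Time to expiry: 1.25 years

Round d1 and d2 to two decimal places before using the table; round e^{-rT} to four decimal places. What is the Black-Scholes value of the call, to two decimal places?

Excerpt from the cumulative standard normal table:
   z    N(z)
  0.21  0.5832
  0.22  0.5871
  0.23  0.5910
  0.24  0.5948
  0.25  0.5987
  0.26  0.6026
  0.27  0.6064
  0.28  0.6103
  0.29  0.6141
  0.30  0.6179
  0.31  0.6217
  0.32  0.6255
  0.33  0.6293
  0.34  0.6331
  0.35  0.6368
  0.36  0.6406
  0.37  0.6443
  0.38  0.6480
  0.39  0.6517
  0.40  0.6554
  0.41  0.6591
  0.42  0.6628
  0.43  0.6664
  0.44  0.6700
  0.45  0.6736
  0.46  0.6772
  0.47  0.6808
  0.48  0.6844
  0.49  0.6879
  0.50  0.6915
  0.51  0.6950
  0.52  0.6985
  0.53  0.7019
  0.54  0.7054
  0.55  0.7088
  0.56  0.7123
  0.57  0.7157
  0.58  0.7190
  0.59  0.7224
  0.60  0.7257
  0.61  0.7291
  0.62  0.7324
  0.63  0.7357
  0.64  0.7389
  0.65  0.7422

σ√T = 0.32·√1.25 = 0.3578
d₁ = [ln(370/350) + (0.079 + 0.32²/2)·1.25] / 0.3578 = [0.0556 + 0.1628] / 0.3578 = 0.6102 ≈ 0.61
d₂ = d₁ − σ√T = 0.6102 − 0.3578 = 0.2525 ≈ 0.25
e^(−rT) = e^(−0.079·1.25) = 0.9060
N(d₁) = N(0.61) = 0.7291;  N(d₂) = N(0.25) = 0.5987
C = 370·0.7291 − 350·0.9060·0.5987 = 269.7670 − 189.8478 = 79.9192

79.92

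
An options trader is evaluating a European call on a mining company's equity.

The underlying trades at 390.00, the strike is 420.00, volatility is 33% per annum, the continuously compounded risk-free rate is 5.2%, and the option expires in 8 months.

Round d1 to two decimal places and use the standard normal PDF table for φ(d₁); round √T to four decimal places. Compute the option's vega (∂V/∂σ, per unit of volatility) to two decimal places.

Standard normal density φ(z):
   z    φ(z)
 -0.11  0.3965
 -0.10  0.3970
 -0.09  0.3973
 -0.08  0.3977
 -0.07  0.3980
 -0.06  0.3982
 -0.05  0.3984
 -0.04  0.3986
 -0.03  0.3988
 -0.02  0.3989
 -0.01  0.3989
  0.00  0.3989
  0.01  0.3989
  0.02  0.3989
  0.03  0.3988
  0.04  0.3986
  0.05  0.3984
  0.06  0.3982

127.02

T = 0.6667;  σ√T = 0.2694
d₁ = [ln(390/420) + (0.052 + 0.33²/2)·0.6667] / 0.2694 = [-0.0741 + 0.0710] / 0.2694 = -0.0117 → -0.01
√T = √0.6667 = 0.8165
φ(d₁) = φ(-0.01) = 0.3989
vega = S·φ(d₁)·√T = 390·0.3989·0.8165 = 127.0237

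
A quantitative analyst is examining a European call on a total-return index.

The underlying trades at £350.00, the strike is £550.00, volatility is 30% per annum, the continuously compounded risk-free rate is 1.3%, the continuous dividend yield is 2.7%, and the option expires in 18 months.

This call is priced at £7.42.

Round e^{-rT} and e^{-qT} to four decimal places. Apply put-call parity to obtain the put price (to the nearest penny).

e^(−qT) = e^(−0.027·1.5) = 0.9603;  e^(−rT) = e^(−0.013·1.5) = 0.9807
Put-call parity: C − P = S·e^(−qT) − K·e^(−rT) = 350·0.9603 − 550·0.9807 = 336.1050 − 539.3850 = -203.2800
P = C − (C − P) = 7.42 − (-203.2800) = 210.7000

£210.70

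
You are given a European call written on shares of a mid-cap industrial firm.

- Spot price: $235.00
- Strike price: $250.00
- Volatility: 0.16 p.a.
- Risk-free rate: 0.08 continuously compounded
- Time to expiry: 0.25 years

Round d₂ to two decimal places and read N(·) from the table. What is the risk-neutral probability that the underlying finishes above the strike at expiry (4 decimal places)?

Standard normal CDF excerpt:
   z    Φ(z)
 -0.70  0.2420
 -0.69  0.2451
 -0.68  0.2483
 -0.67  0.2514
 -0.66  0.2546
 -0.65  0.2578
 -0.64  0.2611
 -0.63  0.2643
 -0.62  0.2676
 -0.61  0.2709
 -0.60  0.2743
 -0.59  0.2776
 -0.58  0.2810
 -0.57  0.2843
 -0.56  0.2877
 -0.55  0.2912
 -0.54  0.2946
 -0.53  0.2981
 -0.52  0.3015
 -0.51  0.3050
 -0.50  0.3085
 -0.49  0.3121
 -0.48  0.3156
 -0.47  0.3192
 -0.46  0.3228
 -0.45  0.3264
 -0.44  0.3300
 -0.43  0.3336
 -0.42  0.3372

T = 0.25;  σ√T = 0.0800
ln(S/K) + (r + σ²/2)T = ln(235/250) + (0.08 + 0.16²/2)·0.25 = -0.0619 + 0.0232 = -0.0387
d₁ = -0.0387 / 0.0800 = -0.4834 → -0.48
d₂ = d₁ − σ√T = -0.4834 − 0.0800 = -0.5634 → -0.56
Risk-neutral Pr[S_T > K] = N(d₂) = N(-0.56) = 0.2877

0.2877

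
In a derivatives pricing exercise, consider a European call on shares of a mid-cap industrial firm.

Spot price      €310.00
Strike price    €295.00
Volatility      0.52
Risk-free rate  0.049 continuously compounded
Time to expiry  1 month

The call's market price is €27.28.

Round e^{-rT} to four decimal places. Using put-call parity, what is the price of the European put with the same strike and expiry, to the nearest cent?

e^(−rT) = e^(−0.049·0.08333) = 0.9959
Put-call parity: C − P = S − K·e^(−rT) = 310 − 295·0.9959 = 310 − 293.7905 = 16.2095
P = C − (C − P) = 27.28 − (16.2095) = 11.0705

€11.07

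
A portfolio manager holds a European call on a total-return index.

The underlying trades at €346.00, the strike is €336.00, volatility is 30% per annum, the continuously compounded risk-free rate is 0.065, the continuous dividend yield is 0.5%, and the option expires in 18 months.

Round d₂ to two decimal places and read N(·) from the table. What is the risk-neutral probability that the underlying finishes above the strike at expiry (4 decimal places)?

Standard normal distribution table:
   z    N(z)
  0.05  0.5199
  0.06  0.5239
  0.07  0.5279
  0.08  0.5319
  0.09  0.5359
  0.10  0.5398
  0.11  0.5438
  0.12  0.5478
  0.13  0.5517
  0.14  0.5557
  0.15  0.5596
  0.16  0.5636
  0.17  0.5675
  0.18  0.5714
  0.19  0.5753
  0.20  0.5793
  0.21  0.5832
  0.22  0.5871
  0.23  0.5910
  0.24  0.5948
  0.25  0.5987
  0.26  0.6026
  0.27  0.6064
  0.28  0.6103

0.5557

T = 1.5;  σ√T = 0.3674
d₁ = [ln(346/336) + (0.065 − 0.005 + 0.3²/2)·1.5] / 0.3674 = [0.0293 + 0.1575] / 0.3674 = 0.5085 → 0.51
d₂ = d₁ − σ√T = 0.5085 − 0.3674 = 0.1411 → 0.14
Pr(exercise) under Q = N(d₂) = 0.5557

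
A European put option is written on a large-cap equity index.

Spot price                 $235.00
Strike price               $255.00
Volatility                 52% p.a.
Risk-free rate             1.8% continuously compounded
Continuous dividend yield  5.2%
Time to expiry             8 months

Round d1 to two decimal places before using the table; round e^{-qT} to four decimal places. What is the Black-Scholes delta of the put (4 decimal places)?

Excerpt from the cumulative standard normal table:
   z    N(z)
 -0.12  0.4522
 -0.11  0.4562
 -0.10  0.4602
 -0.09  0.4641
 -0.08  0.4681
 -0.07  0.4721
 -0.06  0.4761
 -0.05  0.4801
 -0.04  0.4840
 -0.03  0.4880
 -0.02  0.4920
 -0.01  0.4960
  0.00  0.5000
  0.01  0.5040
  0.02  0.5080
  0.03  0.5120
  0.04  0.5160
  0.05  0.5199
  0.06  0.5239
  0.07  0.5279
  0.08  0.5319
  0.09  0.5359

σ√T = 0.52·√0.6667 = 0.4246
ln(S/K) + (r − q + σ²/2)T = ln(235/255) + (0.018 − 0.052 + 0.52²/2)·0.6667 = -0.0817 + 0.0675 = -0.0142
d₁ = -0.0142 / 0.4246 = -0.0335 which rounds to -0.03
N(d₁) = N(-0.03) = 0.4880
Δ_put = exp(−qT)·(N(d₁) − 1) = 0.9659·(0.4880 − 1) = -0.4945

-0.4945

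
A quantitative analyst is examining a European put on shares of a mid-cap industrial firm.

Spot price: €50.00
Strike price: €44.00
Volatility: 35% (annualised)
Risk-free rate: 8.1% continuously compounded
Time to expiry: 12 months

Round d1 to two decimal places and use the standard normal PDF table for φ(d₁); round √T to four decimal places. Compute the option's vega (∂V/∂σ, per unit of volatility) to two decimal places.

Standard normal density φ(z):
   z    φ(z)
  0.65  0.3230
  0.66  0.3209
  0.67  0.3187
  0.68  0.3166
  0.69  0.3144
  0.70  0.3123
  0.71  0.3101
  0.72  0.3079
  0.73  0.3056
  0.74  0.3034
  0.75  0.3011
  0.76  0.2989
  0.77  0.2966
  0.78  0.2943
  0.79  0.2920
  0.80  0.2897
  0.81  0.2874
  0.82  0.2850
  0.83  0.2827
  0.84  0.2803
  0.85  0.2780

σ√T = 0.35·√1 = 0.3500
d₁ = [ln(50/44) + (0.081 + 0.35²/2)·1] / 0.3500 = [0.1278 + 0.1422] / 0.3500 = 0.7717 which rounds to 0.77
√T = √1 = 1.0000
φ(d₁) = φ(0.77) = 0.2966
vega = S·φ(d₁)·√T = 50·0.2966·1.0000 = 14.8300

14.83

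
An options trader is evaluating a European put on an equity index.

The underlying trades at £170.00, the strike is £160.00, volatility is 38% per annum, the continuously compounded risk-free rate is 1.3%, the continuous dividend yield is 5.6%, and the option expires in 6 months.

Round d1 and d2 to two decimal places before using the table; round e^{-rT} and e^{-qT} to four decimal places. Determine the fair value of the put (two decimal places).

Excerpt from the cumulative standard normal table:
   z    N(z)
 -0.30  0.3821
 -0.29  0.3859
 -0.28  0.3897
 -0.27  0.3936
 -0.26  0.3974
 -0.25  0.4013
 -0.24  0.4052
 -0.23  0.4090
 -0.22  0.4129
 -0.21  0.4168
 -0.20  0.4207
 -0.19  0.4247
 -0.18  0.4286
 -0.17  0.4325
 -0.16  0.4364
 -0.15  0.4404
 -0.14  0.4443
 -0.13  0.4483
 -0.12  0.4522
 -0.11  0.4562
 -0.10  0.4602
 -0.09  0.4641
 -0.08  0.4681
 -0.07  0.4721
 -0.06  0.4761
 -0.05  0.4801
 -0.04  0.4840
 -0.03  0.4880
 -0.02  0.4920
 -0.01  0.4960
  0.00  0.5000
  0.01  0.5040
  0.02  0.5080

£14.42

σ√T = 0.38·√0.5 = 0.2687
d₁ = [ln(170/160) + (0.013 − 0.056 + 0.38²/2)·0.5] / 0.2687 = [0.0606 + 0.0146] / 0.2687 = 0.2800 which rounds to 0.28
d₂ = d₁ − σ√T = 0.2800 − 0.2687 = 0.0113 which rounds to 0.01
e^(−qT) = e^(−0.056·0.5) = 0.9724;  e^(−rT) = e^(−0.013·0.5) = 0.9935
N(−d₂) = N(-0.01) = 0.4960;  N(−d₁) = N(-0.28) = 0.3897
P = 160·0.9935·0.4960 − 170·0.9724·0.3897 = 78.8442 − 64.4205 = 14.4236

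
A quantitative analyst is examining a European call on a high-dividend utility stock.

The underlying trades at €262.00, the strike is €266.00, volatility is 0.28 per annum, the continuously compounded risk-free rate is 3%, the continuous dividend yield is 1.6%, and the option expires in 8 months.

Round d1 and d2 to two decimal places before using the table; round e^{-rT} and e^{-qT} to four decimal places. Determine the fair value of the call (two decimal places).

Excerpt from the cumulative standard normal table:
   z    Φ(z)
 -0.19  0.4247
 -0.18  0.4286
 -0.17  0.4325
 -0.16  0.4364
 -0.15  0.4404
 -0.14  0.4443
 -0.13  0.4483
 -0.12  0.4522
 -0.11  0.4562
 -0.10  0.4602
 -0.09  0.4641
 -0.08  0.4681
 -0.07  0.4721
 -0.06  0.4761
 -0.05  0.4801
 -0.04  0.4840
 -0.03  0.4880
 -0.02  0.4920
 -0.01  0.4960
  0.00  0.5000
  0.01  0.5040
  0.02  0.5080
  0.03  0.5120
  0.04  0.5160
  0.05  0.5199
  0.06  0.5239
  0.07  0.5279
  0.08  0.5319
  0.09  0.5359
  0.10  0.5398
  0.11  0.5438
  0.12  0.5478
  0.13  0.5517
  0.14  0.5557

σ√T = 0.28·√0.6667 = 0.2286
d₁ = [ln(262/266) + (0.03 − 0.016 + 0.28²/2)·0.6667] / 0.2286 = [-0.0152 + 0.0355] / 0.2286 = 0.0889 ≈ 0.09
d₂ = d₁ − σ√T = 0.0889 − 0.2286 = -0.1398 ≈ -0.14
exp(−qT) = exp(−0.016·0.6667) = 0.9894;  exp(−rT) = exp(−0.03·0.6667) = 0.9802
C = 262·0.9894·N(0.09) − 266·0.9802·N(-0.14) = 262·0.9894·0.5359 − 266·0.9802·0.4443 = 138.9175 − 115.8438 = 23.0737

€23.07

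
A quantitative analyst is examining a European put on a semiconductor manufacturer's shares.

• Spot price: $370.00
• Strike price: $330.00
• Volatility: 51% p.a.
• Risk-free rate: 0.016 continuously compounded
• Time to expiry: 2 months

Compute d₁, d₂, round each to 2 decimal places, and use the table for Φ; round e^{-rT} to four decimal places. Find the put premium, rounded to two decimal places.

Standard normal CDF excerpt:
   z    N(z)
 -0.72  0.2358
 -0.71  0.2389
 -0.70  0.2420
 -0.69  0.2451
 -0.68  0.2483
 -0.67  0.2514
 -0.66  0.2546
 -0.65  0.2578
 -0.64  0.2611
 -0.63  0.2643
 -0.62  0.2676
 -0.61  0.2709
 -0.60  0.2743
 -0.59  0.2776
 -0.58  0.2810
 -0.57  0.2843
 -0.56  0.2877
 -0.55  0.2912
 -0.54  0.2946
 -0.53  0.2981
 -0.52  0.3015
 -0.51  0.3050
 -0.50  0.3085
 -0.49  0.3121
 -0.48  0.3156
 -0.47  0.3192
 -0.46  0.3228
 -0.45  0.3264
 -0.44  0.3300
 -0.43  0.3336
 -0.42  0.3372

T = 0.1667;  σ√T = 0.2082
d₁ = [ln(370/330) + (0.016 + 0.51²/2)·0.1667] / 0.2082 = [0.1144 + 0.0243] / 0.2082 = 0.6664 which rounds to 0.67
d₂ = d₁ − σ√T = 0.6664 − 0.2082 = 0.4582 which rounds to 0.46
exp(−rT) = exp(−0.016·0.1667) = 0.9973
N(−d₂) = N(-0.46) = 0.3228;  N(−d₁) = N(-0.67) = 0.2514
P = 330·0.9973·0.3228 − 370·0.2514 = 106.2364 − 93.0180 = 13.2184

$13.22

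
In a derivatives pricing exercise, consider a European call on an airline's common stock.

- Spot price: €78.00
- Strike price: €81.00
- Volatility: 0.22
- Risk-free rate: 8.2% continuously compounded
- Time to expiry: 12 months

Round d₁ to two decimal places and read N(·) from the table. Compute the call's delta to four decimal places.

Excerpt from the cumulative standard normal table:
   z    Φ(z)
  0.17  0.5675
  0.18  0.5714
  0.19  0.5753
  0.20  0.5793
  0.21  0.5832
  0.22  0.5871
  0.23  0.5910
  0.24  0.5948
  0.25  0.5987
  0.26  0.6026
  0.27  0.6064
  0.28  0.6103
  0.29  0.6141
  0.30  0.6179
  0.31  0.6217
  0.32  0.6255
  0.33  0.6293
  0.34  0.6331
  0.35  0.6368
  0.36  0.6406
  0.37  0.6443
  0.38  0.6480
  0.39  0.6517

0.6217

T = 1;  σ√T = 0.2200
d₁ = [ln(78/81) + (0.082 + ½·0.22²)·1] / (σ√T) = (-0.0377 + 0.1062) / 0.2200 = 0.3112 which rounds to 0.31
N(d₁) = N(0.31) = 0.6217
Δ_call = N(d₁) = 0.6217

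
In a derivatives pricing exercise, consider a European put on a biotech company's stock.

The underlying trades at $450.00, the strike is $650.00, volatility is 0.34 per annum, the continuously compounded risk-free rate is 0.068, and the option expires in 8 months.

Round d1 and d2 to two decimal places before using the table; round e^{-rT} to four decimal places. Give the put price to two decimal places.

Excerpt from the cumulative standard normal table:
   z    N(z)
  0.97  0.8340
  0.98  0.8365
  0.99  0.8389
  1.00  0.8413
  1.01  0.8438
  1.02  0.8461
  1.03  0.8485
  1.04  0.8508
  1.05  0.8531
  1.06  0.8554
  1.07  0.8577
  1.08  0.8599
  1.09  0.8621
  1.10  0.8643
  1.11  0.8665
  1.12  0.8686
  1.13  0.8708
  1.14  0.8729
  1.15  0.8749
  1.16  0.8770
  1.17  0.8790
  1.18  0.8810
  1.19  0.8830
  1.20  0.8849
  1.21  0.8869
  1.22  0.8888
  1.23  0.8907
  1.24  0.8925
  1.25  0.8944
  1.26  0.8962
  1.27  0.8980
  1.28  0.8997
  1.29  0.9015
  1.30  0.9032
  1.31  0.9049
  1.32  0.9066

$180.33

σ√T = 0.34 × 0.8165 = 0.2776
ln(S/K) + (r + σ²/2)T = ln(450/650) + (0.068 + 0.34²/2)·0.6667 = -0.3677 + 0.0839 = -0.2839
d₁ = -0.2839 / 0.2776 = -1.0225 → -1.02
d₂ = d₁ − σ√T = -1.0225 − 0.2776 = -1.3001 → -1.30
e^(−rT) = e^(−0.068·0.6667) = 0.9557
N(−d₂) = N(1.30) = 0.9032;  N(−d₁) = N(1.02) = 0.8461
P = 650·0.9557·0.9032 − 450·0.8461 = 561.0724 − 380.7450 = 180.3274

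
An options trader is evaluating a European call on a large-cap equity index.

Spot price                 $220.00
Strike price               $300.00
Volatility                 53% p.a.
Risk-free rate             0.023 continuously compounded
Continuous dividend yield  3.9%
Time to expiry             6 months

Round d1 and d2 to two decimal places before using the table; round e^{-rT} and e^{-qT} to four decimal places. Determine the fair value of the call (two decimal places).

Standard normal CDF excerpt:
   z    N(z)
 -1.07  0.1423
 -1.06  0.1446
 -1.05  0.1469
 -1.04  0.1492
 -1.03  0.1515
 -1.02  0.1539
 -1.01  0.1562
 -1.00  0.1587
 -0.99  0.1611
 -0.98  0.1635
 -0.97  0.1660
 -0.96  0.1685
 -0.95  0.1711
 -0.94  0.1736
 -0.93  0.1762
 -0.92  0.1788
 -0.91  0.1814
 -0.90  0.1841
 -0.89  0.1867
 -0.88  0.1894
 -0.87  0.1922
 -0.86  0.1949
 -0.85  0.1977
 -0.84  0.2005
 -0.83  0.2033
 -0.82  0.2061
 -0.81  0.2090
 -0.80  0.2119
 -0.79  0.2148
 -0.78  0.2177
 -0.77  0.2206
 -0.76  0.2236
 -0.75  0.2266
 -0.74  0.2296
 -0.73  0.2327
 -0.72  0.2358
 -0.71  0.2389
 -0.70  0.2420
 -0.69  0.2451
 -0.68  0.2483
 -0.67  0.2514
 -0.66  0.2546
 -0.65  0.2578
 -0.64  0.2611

$10.68

T = 0.5;  σ√T = 0.3748
d₁ = [ln(220/300) + (0.023 − 0.039 + 0.53²/2)·0.5] / 0.3748 = [-0.3102 + 0.0622] / 0.3748 = -0.6616 ⇒ -0.66
d₂ = d₁ − σ√T = -0.6616 − 0.3748 = -1.0363 ⇒ -1.04
exp(−qT) = exp(−0.039·0.5) = 0.9807;  exp(−rT) = exp(−0.023·0.5) = 0.9886
C = 220·0.9807·N(-0.66) − 300·0.9886·N(-1.04) = 220·0.9807·0.2546 − 300·0.9886·0.1492 = 54.9310 − 44.2497 = 10.6812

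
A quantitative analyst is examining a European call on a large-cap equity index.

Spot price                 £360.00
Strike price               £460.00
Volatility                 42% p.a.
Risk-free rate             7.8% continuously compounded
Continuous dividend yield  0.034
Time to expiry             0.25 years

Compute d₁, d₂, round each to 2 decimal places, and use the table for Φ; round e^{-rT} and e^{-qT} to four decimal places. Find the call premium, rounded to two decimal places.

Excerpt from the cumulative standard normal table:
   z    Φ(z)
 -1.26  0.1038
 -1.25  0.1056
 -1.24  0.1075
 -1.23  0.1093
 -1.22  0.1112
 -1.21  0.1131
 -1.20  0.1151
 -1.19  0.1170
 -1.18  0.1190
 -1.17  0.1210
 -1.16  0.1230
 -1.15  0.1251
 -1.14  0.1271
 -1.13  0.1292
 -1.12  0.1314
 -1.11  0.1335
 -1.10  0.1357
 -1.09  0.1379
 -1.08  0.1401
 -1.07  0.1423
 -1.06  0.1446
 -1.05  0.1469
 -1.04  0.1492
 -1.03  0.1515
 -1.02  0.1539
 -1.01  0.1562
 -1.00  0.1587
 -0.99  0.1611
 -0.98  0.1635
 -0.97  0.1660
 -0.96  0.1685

σ√T = 0.42 × 0.5000 = 0.2100
ln(S/K) + (r − q + σ²/2)T = ln(360/460) + (0.078 − 0.034 + 0.42²/2)·0.25 = -0.2451 + 0.0330 = -0.2121
d₁ = -0.2121 / 0.2100 = -1.0099 which rounds to -1.01
d₂ = d₁ − σ√T = -1.0099 − 0.2100 = -1.2199 which rounds to -1.22
exp(−qT) = exp(−0.034·0.25) = 0.9915;  exp(−rT) = exp(−0.078·0.25) = 0.9807
N(d₁) = N(-1.01) = 0.1562;  N(d₂) = N(-1.22) = 0.1112
C = 360·0.9915·0.1562 − 460·0.9807·0.1112 = 55.7540 − 50.1648 = 5.5893

£5.59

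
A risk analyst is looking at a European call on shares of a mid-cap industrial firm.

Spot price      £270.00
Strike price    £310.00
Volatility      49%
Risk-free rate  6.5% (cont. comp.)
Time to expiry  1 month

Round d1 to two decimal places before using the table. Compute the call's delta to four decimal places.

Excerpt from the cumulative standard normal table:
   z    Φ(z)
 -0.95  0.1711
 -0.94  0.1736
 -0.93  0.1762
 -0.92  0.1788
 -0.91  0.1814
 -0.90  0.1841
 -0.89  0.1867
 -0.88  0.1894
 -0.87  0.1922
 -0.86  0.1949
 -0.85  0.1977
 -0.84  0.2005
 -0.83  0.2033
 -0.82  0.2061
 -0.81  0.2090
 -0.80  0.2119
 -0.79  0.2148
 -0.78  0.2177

σ√T = 0.49 × 0.2887 = 0.1415
ln(S/K) + (r + σ²/2)T = ln(270/310) + (0.065 + 0.49²/2)·0.08333 = -0.1382 + 0.0154 = -0.1227
d₁ = -0.1227 / 0.1415 = -0.8676 which rounds to -0.87
N(d₁) = N(-0.87) = 0.1922
Δ_call = N(d₁) = 0.1922

0.1922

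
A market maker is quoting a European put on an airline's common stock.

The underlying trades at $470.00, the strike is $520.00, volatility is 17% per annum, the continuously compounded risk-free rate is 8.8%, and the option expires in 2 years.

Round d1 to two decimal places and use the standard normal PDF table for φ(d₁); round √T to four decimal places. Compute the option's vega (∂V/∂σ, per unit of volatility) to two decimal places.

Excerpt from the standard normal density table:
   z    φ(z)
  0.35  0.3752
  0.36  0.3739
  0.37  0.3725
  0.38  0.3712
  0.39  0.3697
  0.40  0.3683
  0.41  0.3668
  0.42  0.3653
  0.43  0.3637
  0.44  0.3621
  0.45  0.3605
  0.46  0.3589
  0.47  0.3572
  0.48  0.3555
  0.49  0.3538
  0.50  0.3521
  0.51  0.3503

241.74

σ√T = 0.17·√2 = 0.2404
d₁ = [ln(470/520) + (0.088 + 0.17²/2)·2] / 0.2404 = [-0.1011 + 0.2049] / 0.2404 = 0.4318 → 0.43
√T = √2 = 1.4142
φ(d₁) = φ(0.43) = 0.3637
vega = S·φ(d₁)·√T = 470·0.3637·1.4142 = 241.7419
(The call has the same vega.)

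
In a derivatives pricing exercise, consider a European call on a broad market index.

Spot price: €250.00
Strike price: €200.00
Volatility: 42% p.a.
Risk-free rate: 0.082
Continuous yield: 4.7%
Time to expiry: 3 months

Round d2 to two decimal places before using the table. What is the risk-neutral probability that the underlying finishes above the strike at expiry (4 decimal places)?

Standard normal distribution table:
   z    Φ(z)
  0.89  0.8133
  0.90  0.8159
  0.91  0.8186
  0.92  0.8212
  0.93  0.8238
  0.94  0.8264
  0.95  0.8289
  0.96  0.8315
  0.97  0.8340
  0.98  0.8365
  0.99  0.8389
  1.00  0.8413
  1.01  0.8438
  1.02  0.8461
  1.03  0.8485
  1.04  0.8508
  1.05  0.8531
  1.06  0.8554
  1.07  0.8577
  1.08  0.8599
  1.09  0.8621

0.8413

T = 0.25;  σ√T = 0.2100
d₁ = [ln(250/200) + (0.082 − 0.047 + ½·0.42²)·0.25] / (σ√T) = (0.2231 + 0.0308) / 0.2100 = 1.2093 which rounds to 1.21
d₂ = 1.2093 − 0.2100 = 0.9993 which rounds to 1.00
Pr(exercise) under Q = N(d₂) = 0.8413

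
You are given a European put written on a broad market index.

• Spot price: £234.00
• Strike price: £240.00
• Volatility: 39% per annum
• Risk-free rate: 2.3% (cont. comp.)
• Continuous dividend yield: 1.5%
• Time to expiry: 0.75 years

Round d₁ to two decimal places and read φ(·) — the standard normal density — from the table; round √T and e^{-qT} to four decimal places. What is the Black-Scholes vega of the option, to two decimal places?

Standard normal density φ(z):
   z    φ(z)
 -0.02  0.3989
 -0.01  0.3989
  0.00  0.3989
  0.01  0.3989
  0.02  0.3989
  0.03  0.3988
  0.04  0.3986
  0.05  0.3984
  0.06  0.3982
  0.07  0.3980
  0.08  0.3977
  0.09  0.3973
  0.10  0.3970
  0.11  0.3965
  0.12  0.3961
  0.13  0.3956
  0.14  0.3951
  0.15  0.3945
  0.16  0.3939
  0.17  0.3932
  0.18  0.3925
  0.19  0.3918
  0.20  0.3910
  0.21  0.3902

79.45

σ√T = 0.39 × 0.8660 = 0.3377
d₁ = [ln(234/240) + (0.023 − 0.015 + 0.39²/2)·0.75] / 0.3377 = [-0.0253 + 0.0630] / 0.3377 = 0.1117 which rounds to 0.11
√T = √0.75 = 0.8660
φ(d₁) = φ(0.11) = 0.3965
e^(−qT) = e^(−0.015·0.75) = 0.9888
vega = S·e^(−qT)·φ(d₁)·√T = 234·0.9888·0.3965·0.8660 = 79.4484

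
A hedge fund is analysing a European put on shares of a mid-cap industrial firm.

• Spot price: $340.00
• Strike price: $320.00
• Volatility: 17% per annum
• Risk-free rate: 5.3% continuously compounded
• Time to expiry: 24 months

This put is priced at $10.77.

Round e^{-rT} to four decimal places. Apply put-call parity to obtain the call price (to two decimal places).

$62.96

exp(−rT) = exp(−0.053·2) = 0.8994
Put-call parity: C − P = S − K·e^(−rT) = 340 − 320·0.8994 = 340 − 287.8080 = 52.1920
C = P + (C − P) = 10.77 + (52.1920) = 62.9620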